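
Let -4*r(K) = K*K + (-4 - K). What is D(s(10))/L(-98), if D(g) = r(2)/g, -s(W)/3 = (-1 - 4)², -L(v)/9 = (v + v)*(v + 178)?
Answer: -1/21168000 ≈ -4.7241e-8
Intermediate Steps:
L(v) = -18*v*(178 + v) (L(v) = -9*(v + v)*(v + 178) = -9*2*v*(178 + v) = -18*v*(178 + v))
r(K) = 1 - K²/4 + K/4 (r(K) = -(K*K + (-4 - K))/4 = -(K² + (-4 - K))/4 = -(-4 + K² - K)/4 = 1 - K²/4 + K/4)
s(W) = -75 (s(W) = -3*(-1 - 4)² = -3*(-5)² = -3*25 = -75)
D(g) = 1/(2*g) (D(g) = (1 - ¼*2² + (¼)*2)/g = (1 - ¼*4 + ½)/g = (1 - 1 + ½)/g = 1/(2*g))
D(s(10))/L(-98) = ((½)/(-75))/((-18*(-98)*(178 - 98))) = ((½)*(-1/75))/((-18*(-98)*80)) = -1/150/141120 = -1/150*1/141120 = -1/21168000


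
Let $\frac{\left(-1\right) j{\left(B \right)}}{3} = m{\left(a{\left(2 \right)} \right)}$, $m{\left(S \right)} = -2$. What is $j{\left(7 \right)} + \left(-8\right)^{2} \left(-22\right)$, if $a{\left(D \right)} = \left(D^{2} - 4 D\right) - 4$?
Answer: $-1402$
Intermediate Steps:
$a{\left(D \right)} = -4 + D^{2} - 4 D$
$j{\left(B \right)} = 6$ ($j{\left(B \right)} = \left(-3\right) \left(-2\right) = 6$)
$j{\left(7 \right)} + \left(-8\right)^{2} \left(-22\right) = 6 + \left(-8\right)^{2} \left(-22\right) = 6 + 64 \left(-22\right) = 6 - 1408 = -1402$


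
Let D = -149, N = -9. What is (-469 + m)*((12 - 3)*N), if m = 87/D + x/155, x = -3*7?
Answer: 878701689/23095 ≈ 38047.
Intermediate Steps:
x = -21
m = -16614/23095 (m = 87/(-149) - 21/155 = 87*(-1/149) - 21*1/155 = -87/149 - 21/155 = -16614/23095 ≈ -0.71938)
(-469 + m)*((12 - 3)*N) = (-469 - 16614/23095)*((12 - 3)*(-9)) = -97633521*(-9)/23095 = -10848169/23095*(-81) = 878701689/23095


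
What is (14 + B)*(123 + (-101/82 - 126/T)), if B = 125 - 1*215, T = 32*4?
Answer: -6021803/656 ≈ -9179.6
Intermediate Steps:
T = 128
B = -90 (B = 125 - 215 = -90)
(14 + B)*(123 + (-101/82 - 126/T)) = (14 - 90)*(123 + (-101/82 - 126/128)) = -76*(123 + (-101*1/82 - 126*1/128)) = -76*(123 + (-101/82 - 63/64)) = -76*(123 - 5815/2624) = -76*316937/2624 = -6021803/656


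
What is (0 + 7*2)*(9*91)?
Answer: 11466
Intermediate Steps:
(0 + 7*2)*(9*91) = (0 + 14)*819 = 14*819 = 11466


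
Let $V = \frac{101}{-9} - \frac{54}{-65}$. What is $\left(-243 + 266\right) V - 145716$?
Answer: $- \frac{85383677}{585} \approx -1.4596 \cdot 10^{5}$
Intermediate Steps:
$V = - \frac{6079}{585}$ ($V = 101 \left(- \frac{1}{9}\right) - - \frac{54}{65} = - \frac{101}{9} + \frac{54}{65} = - \frac{6079}{585} \approx -10.391$)
$\left(-243 + 266\right) V - 145716 = \left(-243 + 266\right) \left(- \frac{6079}{585}\right) - 145716 = 23 \left(- \frac{6079}{585}\right) - 145716 = - \frac{139817}{585} - 145716 = - \frac{85383677}{585}$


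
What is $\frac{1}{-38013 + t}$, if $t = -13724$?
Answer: $- \frac{1}{51737} \approx -1.9329 \cdot 10^{-5}$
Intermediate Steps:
$\frac{1}{-38013 + t} = \frac{1}{-38013 - 13724} = \frac{1}{-51737} = - \frac{1}{51737}$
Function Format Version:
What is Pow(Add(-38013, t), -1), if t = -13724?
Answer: Rational(-1, 51737) ≈ -1.9329e-5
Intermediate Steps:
Pow(Add(-38013, t), -1) = Pow(Add(-38013, -13724), -1) = Pow(-51737, -1) = Rational(-1, 51737)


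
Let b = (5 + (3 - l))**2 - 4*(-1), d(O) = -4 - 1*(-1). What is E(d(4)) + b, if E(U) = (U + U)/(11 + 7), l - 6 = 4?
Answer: 23/3 ≈ 7.6667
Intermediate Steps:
l = 10 (l = 6 + 4 = 10)
d(O) = -3 (d(O) = -4 + 1 = -3)
E(U) = U/9 (E(U) = (2*U)/18 = (2*U)*(1/18) = U/9)
b = 8 (b = (5 + (3 - 1*10))**2 - 4*(-1) = (5 + (3 - 10))**2 + 4 = (5 - 7)**2 + 4 = (-2)**2 + 4 = 4 + 4 = 8)
E(d(4)) + b = (1/9)*(-3) + 8 = -1/3 + 8 = 23/3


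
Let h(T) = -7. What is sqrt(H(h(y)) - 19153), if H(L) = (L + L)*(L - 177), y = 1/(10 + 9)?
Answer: 11*I*sqrt(137) ≈ 128.75*I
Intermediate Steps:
y = 1/19 ≈ 0.052632
H(L) = 2*L*(-177 + L) (H(L) = (2*L)*(-177 + L) = 2*L*(-177 + L))
sqrt(H(h(y)) - 19153) = sqrt(2*(-7)*(-177 - 7) - 19153) = sqrt(2*(-7)*(-184) - 19153) = sqrt(2576 - 19153) = sqrt(-16577) = 11*I*sqrt(137)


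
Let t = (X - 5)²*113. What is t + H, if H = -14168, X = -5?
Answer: -2868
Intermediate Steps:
t = 11300 (t = (-5 - 5)²*113 = (-10)²*113 = 100*113 = 11300)
t + H = 11300 - 14168 = -2868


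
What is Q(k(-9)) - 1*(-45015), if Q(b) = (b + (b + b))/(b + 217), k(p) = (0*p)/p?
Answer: 45015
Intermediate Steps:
k(p) = 0 (k(p) = 0/p = 0)
Q(b) = 3*b/(217 + b) (Q(b) = (b + 2*b)/(217 + b) = (3*b)/(217 + b) = 3*b/(217 + b))
Q(k(-9)) - 1*(-45015) = 3*0/(217 + 0) - 1*(-45015) = 3*0/217 + 45015 = 3*0*(1/217) + 45015 = 0 + 45015 = 45015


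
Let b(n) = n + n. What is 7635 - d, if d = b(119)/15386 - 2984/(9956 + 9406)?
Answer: 11604777028/1519917 ≈ 7635.1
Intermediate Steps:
b(n) = 2*n
d = -210733/1519917 (d = (2*119)/15386 - 2984/(9956 + 9406) = 238*(1/15386) - 2984/19362 = 17/1099 - 2984*1/19362 = 17/1099 - 1492/9681 = -210733/1519917 ≈ -0.13865)
7635 - d = 7635 - 1*(-210733/1519917) = 7635 + 210733/1519917 = 11604777028/1519917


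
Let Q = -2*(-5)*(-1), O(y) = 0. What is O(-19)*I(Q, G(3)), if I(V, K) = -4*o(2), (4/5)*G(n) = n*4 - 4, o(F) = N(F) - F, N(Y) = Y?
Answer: 0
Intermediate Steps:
o(F) = 0 (o(F) = F - F = 0)
Q = -10 (Q = 10*(-1) = -10)
G(n) = -5 + 5*n (G(n) = 5*(n*4 - 4)/4 = 5*(4*n - 4)/4 = 5*(-4 + 4*n)/4 = -5 + 5*n)
I(V, K) = 0 (I(V, K) = -4*0 = 0)
O(-19)*I(Q, G(3)) = 0*0 = 0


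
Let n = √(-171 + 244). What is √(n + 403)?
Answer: √(403 + √73) ≈ 20.287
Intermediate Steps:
n = √73 ≈ 8.5440
√(n + 403) = √(√73 + 403) = √(403 + √73)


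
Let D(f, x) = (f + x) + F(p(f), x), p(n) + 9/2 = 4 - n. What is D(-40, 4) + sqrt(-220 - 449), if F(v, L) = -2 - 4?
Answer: -42 + I*sqrt(669) ≈ -42.0 + 25.865*I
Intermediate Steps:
p(n) = -1/2 - n (p(n) = -9/2 + (4 - n) = -1/2 - n)
F(v, L) = -6
D(f, x) = -6 + f + x (D(f, x) = (f + x) - 6 = -6 + f + x)
D(-40, 4) + sqrt(-220 - 449) = (-6 - 40 + 4) + sqrt(-220 - 449) = -42 + sqrt(-669) = -42 + I*sqrt(669)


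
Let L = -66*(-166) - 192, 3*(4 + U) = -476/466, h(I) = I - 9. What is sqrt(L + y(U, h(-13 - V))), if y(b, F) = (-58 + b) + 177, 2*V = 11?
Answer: sqrt(5315323917)/699 ≈ 104.30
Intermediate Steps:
V = 11/2 (V = (1/2)*11 = 11/2 ≈ 5.5000)
h(I) = -9 + I
U = -3034/699 (U = -4 + (-476/466)/3 = -4 + (-476*1/466)/3 = -4 + (1/3)*(-238/233) = -4 - 238/699 = -3034/699 ≈ -4.3405)
L = 10764 (L = 10956 - 192 = 10764)
y(b, F) = 119 + b
sqrt(L + y(U, h(-13 - V))) = sqrt(10764 + (119 - 3034/699)) = sqrt(10764 + 80147/699) = sqrt(7604183/699) = sqrt(5315323917)/699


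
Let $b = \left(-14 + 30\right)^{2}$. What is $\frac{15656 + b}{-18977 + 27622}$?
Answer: $\frac{1224}{665} \approx 1.8406$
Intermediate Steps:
$b = 256$ ($b = 16^{2} = 256$)
$\frac{15656 + b}{-18977 + 27622} = \frac{15656 + 256}{-18977 + 27622} = \frac{15912}{8645} = 15912 \cdot \frac{1}{8645} = \frac{1224}{665}$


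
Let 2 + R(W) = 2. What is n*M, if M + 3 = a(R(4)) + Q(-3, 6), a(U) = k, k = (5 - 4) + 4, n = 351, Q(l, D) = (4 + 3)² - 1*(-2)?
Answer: 18603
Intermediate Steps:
Q(l, D) = 51 (Q(l, D) = 7² + 2 = 49 + 2 = 51)
k = 5 (k = 1 + 4 = 5)
R(W) = 0 (R(W) = -2 + 2 = 0)
a(U) = 5
M = 53 (M = -3 + (5 + 51) = -3 + 56 = 53)
n*M = 351*53 = 18603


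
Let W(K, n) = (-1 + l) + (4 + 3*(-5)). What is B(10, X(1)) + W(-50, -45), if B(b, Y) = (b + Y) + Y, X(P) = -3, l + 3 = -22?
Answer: -33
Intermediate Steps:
l = -25 (l = -3 - 22 = -25)
B(b, Y) = b + 2*Y (B(b, Y) = (Y + b) + Y = b + 2*Y)
W(K, n) = -37 (W(K, n) = (-1 - 25) + (4 + 3*(-5)) = -26 + (4 - 15) = -26 - 11 = -37)
B(10, X(1)) + W(-50, -45) = (10 + 2*(-3)) - 37 = (10 - 6) - 37 = 4 - 37 = -33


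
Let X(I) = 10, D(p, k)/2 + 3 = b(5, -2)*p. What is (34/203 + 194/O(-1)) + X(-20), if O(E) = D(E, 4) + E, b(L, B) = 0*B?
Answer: -3562/203 ≈ -17.547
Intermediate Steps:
b(L, B) = 0
D(p, k) = -6 (D(p, k) = -6 + 2*(0*p) = -6 + 2*0 = -6 + 0 = -6)
O(E) = -6 + E
(34/203 + 194/O(-1)) + X(-20) = (34/203 + 194/(-6 - 1)) + 10 = (34*(1/203) + 194/(-7)) + 10 = (34/203 + 194*(-⅐)) + 10 = (34/203 - 194/7) + 10 = -5592/203 + 10 = -3562/203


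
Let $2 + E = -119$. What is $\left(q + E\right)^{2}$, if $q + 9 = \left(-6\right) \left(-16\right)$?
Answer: $1156$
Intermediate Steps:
$E = -121$ ($E = -2 - 119 = -121$)
$q = 87$ ($q = -9 - -96 = -9 + 96 = 87$)
$\left(q + E\right)^{2} = \left(87 - 121\right)^{2} = \left(-34\right)^{2} = 1156$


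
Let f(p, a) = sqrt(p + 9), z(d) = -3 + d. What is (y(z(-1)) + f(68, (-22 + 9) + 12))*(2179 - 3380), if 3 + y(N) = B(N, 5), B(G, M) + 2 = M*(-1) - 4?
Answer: 16814 - 1201*sqrt(77) ≈ 6275.3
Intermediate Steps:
f(p, a) = sqrt(9 + p)
B(G, M) = -6 - M (B(G, M) = -2 + (M*(-1) - 4) = -2 + (-M - 4) = -2 + (-4 - M) = -6 - M)
y(N) = -14 (y(N) = -3 + (-6 - 1*5) = -3 + (-6 - 5) = -3 - 11 = -14)
(y(z(-1)) + f(68, (-22 + 9) + 12))*(2179 - 3380) = (-14 + sqrt(9 + 68))*(2179 - 3380) = (-14 + sqrt(77))*(-1201) = 16814 - 1201*sqrt(77)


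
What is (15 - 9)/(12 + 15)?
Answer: 2/9 ≈ 0.22222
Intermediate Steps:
(15 - 9)/(12 + 15) = 6/27 = 6*(1/27) = 2/9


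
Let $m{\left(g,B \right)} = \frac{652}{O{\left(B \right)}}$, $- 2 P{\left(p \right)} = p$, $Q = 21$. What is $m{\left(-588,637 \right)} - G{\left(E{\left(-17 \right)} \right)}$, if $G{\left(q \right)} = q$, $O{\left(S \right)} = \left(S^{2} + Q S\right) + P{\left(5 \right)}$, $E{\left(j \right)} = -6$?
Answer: $\frac{5031026}{838287} \approx 6.0016$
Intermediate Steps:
$P{\left(p \right)} = - \frac{p}{2}$
$O{\left(S \right)} = - \frac{5}{2} + S^{2} + 21 S$ ($O{\left(S \right)} = \left(S^{2} + 21 S\right) - \frac{5}{2} = - \frac{5}{2} + S^{2} + 21 S$)
$m{\left(g,B \right)} = \frac{652}{- \frac{5}{2} + B^{2} + 21 B}$
$m{\left(-588,637 \right)} - G{\left(E{\left(-17 \right)} \right)} = \frac{1304}{-5 + 2 \cdot 637^{2} + 42 \cdot 637} - -6 = \frac{1304}{-5 + 2 \cdot 405769 + 26754} + 6 = \frac{1304}{-5 + 811538 + 26754} + 6 = \frac{1304}{838287} + 6 = \frac{5031026}{838287}$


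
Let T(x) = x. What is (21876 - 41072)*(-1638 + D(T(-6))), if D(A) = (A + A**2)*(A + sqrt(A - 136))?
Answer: 34898328 - 575880*I*sqrt(142) ≈ 3.4898e+7 - 6.8624e+6*I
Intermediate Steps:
D(A) = (A + A**2)*(A + sqrt(-136 + A))
(21876 - 41072)*(-1638 + D(T(-6))) = (21876 - 41072)*(-1638 - 6*(-6 + (-6)**2 + sqrt(-136 - 6) - 6*sqrt(-136 - 6))) = -19196*(-1638 - 6*(-6 + 36 + sqrt(-142) - 6*I*sqrt(142))) = -19196*(-1638 - 6*(-6 + 36 + I*sqrt(142) - 6*I*sqrt(142))) = -19196*(-1638 - 6*(30 - 5*I*sqrt(142))) = -19196*(-1638 + (-180 + 30*I*sqrt(142))) = -19196*(-1818 + 30*I*sqrt(142)) = 34898328 - 575880*I*sqrt(142)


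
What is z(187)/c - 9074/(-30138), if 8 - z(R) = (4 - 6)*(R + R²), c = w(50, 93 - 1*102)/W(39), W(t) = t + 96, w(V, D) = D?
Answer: -15894776663/15069 ≈ -1.0548e+6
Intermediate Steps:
W(t) = 96 + t
c = -1/15 (c = (93 - 1*102)/(96 + 39) = (93 - 102)/135 = -9*1/135 = -1/15 ≈ -0.066667)
z(R) = 8 + 2*R + 2*R² (z(R) = 8 - (4 - 6)*(R + R²) = 8 - (-2)*(R + R²) = 8 - (-2*R - 2*R²) = 8 + (2*R + 2*R²) = 8 + 2*R + 2*R²)
z(187)/c - 9074/(-30138) = (8 + 2*187 + 2*187²)/(-1/15) - 9074/(-30138) = (8 + 374 + 2*34969)*(-15) - 9074*(-1/30138) = (8 + 374 + 69938)*(-15) + 4537/15069 = 70320*(-15) + 4537/15069 = -1054800 + 4537/15069 = -15894776663/15069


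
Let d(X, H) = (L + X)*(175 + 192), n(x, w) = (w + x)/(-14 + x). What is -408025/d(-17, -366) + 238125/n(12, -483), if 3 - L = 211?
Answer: 526913647/518571 ≈ 1016.1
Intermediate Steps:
L = -208 (L = 3 - 1*211 = 3 - 211 = -208)
n(x, w) = (w + x)/(-14 + x)
d(X, H) = -76336 + 367*X (d(X, H) = (-208 + X)*(175 + 192) = (-208 + X)*367 = -76336 + 367*X)
-408025/d(-17, -366) + 238125/n(12, -483) = -408025/(-76336 + 367*(-17)) + 238125/(((-483 + 12)/(-14 + 12))) = -408025/(-76336 - 6239) + 238125/((-471/(-2))) = -408025/(-82575) + 238125/((-½*(-471))) = -408025*(-1/82575) + 238125/(471/2) = 16321/3303 + 238125*(2/471) = 16321/3303 + 158750/157 = 526913647/518571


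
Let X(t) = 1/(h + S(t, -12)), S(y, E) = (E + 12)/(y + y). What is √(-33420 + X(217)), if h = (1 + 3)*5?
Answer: I*√3341995/10 ≈ 182.81*I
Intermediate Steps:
S(y, E) = (12 + E)/(2*y) (S(y, E) = (12 + E)/((2*y)) = (12 + E)*(1/(2*y)) = (12 + E)/(2*y))
h = 20 (h = 4*5 = 20)
X(t) = 1/20 (X(t) = 1/(20 + (12 - 12)/(2*t)) = 1/(20 + (½)*0/t) = 1/(20 + 0) = 1/20)
√(-33420 + X(217)) = √(-33420 + 1/20) = √(-668399/20) = I*√3341995/10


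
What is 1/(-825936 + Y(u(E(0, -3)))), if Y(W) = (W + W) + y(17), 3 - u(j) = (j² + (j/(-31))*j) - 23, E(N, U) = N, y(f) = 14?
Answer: -1/825870 ≈ -1.2108e-6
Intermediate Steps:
u(j) = 26 - 30*j²/31 (u(j) = 3 - ((j² + (j/(-31))*j) - 23) = 3 - ((j² + (j*(-1/31))*j) - 23) = 3 - ((j² + (-j/31)*j) - 23) = 3 - ((j² - j²/31) - 23) = 3 - (30*j²/31 - 23) = 3 - (-23 + 30*j²/31) = 3 + (23 - 30*j²/31) = 26 - 30*j²/31)
Y(W) = 14 + 2*W (Y(W) = (W + W) + 14 = 2*W + 14 = 14 + 2*W)
1/(-825936 + Y(u(E(0, -3)))) = 1/(-825936 + (14 + 2*(26 - 30/31*0²))) = 1/(-825936 + (14 + 2*(26 - 30/31*0))) = 1/(-825936 + (14 + 2*(26 + 0))) = 1/(-825936 + (14 + 2*26)) = 1/(-825936 + (14 + 52)) = 1/(-825936 + 66) = 1/(-825870) = -1/825870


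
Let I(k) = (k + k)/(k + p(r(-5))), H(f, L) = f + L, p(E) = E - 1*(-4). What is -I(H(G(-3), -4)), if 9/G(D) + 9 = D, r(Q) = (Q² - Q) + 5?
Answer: 38/137 ≈ 0.27737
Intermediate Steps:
r(Q) = 5 + Q² - Q
p(E) = 4 + E (p(E) = E + 4 = 4 + E)
G(D) = 9/(-9 + D)
H(f, L) = L + f
I(k) = 2*k/(39 + k) (I(k) = (k + k)/(k + (4 + (5 + (-5)² - 1*(-5)))) = (2*k)/(k + (4 + (5 + 25 + 5))) = (2*k)/(k + (4 + 35)) = (2*k)/(k + 39) = (2*k)/(39 + k) = 2*k/(39 + k))
-I(H(G(-3), -4)) = -2*(-4 + 9/(-9 - 3))/(39 + (-4 + 9/(-9 - 3))) = -2*(-4 + 9/(-12))/(39 + (-4 + 9/(-12))) = -2*(-4 + 9*(-1/12))/(39 + (-4 + 9*(-1/12))) = -2*(-4 - ¾)/(39 + (-4 - ¾)) = -2*(-19)/(4*(39 - 19/4)) = -2*(-19)/(4*137/4) = -2*(-19)*4/(4*137) = -1*(-38/137) = 38/137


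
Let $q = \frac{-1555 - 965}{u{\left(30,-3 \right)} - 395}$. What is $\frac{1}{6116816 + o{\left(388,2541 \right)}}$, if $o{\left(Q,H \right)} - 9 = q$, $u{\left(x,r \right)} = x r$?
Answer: $\frac{97}{593332529} \approx 1.6348 \cdot 10^{-7}$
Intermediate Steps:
$u{\left(x,r \right)} = r x$
$q = \frac{504}{97}$ ($q = \frac{-1555 - 965}{\left(-3\right) 30 - 395} = - \frac{2520}{-90 - 395} = - \frac{2520}{-485} = \left(-2520\right) \left(- \frac{1}{485}\right) = \frac{504}{97} \approx 5.1959$)
$o{\left(Q,H \right)} = \frac{1377}{97}$ ($o{\left(Q,H \right)} = 9 + \frac{504}{97} = \frac{1377}{97}$)
$\frac{1}{6116816 + o{\left(388,2541 \right)}} = \frac{1}{6116816 + \frac{1377}{97}} = \frac{1}{\frac{593332529}{97}} = \frac{97}{593332529}$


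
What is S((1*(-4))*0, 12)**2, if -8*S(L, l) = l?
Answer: 9/4 ≈ 2.2500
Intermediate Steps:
S(L, l) = -l/8
S((1*(-4))*0, 12)**2 = (-1/8*12)**2 = (-3/2)**2 = 9/4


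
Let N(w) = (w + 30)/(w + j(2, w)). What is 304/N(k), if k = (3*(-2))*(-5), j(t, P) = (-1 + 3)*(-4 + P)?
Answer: 6232/15 ≈ 415.47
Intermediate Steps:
j(t, P) = -8 + 2*P (j(t, P) = 2*(-4 + P) = -8 + 2*P)
k = 30 (k = -6*(-5) = 30)
N(w) = (30 + w)/(-8 + 3*w) (N(w) = (w + 30)/(w + (-8 + 2*w)) = (30 + w)/(-8 + 3*w))
304/N(k) = 304/(((30 + 30)/(-8 + 3*30))) = 304/((60/(-8 + 90))) = 304/((60/82)) = 304/(((1/82)*60)) = 304/(30/41) = 304*(41/30) = 6232/15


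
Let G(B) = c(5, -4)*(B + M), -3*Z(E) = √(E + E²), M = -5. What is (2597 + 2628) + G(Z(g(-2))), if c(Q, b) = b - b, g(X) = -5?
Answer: 5225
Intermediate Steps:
c(Q, b) = 0
Z(E) = -√(E + E²)/3
G(B) = 0 (G(B) = 0*(B - 5) = 0*(-5 + B) = 0)
(2597 + 2628) + G(Z(g(-2))) = (2597 + 2628) + 0 = 5225 + 0 = 5225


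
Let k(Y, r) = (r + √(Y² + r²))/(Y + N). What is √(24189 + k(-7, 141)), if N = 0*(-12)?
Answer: √(1184274 - 7*√19930)/7 ≈ 155.40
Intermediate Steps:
N = 0
k(Y, r) = (r + √(Y² + r²))/Y (k(Y, r) = (r + √(Y² + r²))/(Y + 0) = (r + √(Y² + r²))/Y)
√(24189 + k(-7, 141)) = √(24189 + (141 + √((-7)² + 141²))/(-7)) = √(24189 - (141 + √(49 + 19881))/7) = √(24189 - (141 + √19930)/7) = √(24189 + (-141/7 - √19930/7)) = √(169182/7 - √19930/7)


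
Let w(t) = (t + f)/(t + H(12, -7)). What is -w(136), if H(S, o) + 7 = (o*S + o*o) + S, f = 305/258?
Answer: -35393/27348 ≈ -1.2942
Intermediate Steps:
f = 305/258 (f = 305*(1/258) = 305/258 ≈ 1.1822)
H(S, o) = -7 + S + o² + S*o (H(S, o) = -7 + ((o*S + o*o) + S) = -7 + ((S*o + o²) + S) = -7 + ((o² + S*o) + S) = -7 + (S + o² + S*o) = -7 + S + o² + S*o)
w(t) = (305/258 + t)/(-30 + t) (w(t) = (t + 305/258)/(t + (-7 + 12 + (-7)² + 12*(-7))) = (305/258 + t)/(t + (-7 + 12 + 49 - 84)) = (305/258 + t)/(t - 30) = (305/258 + t)/(-30 + t))
-w(136) = -(305/258 + 136)/(-30 + 136) = -35393/(106*258) = -1*35393/27348 = -35393/27348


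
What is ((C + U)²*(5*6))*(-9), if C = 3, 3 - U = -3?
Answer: -21870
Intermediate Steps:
U = 6 (U = 3 - 1*(-3) = 3 + 3 = 6)
((C + U)²*(5*6))*(-9) = ((3 + 6)²*(5*6))*(-9) = (9²*30)*(-9) = (81*30)*(-9) = 2430*(-9) = -21870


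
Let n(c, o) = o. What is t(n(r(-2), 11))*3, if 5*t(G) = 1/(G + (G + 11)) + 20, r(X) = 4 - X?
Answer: 661/55 ≈ 12.018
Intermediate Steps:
t(G) = 4 + 1/(5*(11 + 2*G)) (t(G) = (1/(G + (G + 11)) + 20)/5 = (1/(G + (11 + G)) + 20)/5 = (1/(11 + 2*G) + 20)/5 = (20 + 1/(11 + 2*G))/5 = 4 + 1/(5*(11 + 2*G)))
t(n(r(-2), 11))*3 = ((221 + 40*11)/(5*(11 + 2*11)))*3 = ((221 + 440)/(5*(11 + 22)))*3 = ((1/5)*661/33)*3 = ((1/5)*(1/33)*661)*3 = (661/165)*3 = 661/55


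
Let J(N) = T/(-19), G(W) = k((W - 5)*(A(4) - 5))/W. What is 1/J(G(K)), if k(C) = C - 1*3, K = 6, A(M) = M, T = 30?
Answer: -19/30 ≈ -0.63333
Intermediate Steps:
k(C) = -3 + C (k(C) = C - 3 = -3 + C)
G(W) = (2 - W)/W (G(W) = (-3 + (W - 5)*(4 - 5))/W = (-3 + (-5 + W)*(-1))/W = (-3 + (5 - W))/W = (2 - W)/W)
J(N) = -30/19 (J(N) = 30/(-19) = 30*(-1/19) = -30/19)
1/J(G(K)) = 1/(-30/19) = -19/30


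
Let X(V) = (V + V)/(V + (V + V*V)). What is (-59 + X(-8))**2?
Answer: 31684/9 ≈ 3520.4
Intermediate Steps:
X(V) = 2*V/(V**2 + 2*V) (X(V) = (2*V)/(V + (V + V**2)) = (2*V)/(V**2 + 2*V) = 2*V/(V**2 + 2*V))
(-59 + X(-8))**2 = (-59 + 2/(2 - 8))**2 = (-59 + 2/(-6))**2 = (-59 + 2*(-1/6))**2 = (-59 - 1/3)**2 = (-178/3)**2 = 31684/9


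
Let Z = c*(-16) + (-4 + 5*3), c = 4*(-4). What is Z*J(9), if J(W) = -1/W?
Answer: -89/3 ≈ -29.667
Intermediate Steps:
c = -16
Z = 267 (Z = -16*(-16) + (-4 + 5*3) = 256 + (-4 + 15) = 256 + 11 = 267)
Z*J(9) = 267*(-1/9) = -89/3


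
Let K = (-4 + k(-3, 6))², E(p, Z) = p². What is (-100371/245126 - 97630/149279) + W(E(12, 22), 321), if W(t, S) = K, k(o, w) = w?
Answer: 8265670979/2814781858 ≈ 2.9365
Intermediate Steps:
K = 4 (K = (-4 + 6)² = 2² = 4)
W(t, S) = 4
(-100371/245126 - 97630/149279) + W(E(12, 22), 321) = (-100371/245126 - 97630/149279) + 4 = (-100371*1/245126 - 97630*1/149279) + 4 = (-100371/245126 - 7510/11483) + 4 = -2993456453/2814781858 + 4 = 8265670979/2814781858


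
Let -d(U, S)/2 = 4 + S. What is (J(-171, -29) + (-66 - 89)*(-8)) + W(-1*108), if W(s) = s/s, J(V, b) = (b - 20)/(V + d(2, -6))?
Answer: 207296/167 ≈ 1241.3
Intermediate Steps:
d(U, S) = -8 - 2*S (d(U, S) = -2*(4 + S) = -8 - 2*S)
J(V, b) = (-20 + b)/(4 + V) (J(V, b) = (b - 20)/(V + (-8 - 2*(-6))) = (-20 + b)/(V + (-8 + 12)) = (-20 + b)/(V + 4) = (-20 + b)/(4 + V))
W(s) = 1
(J(-171, -29) + (-66 - 89)*(-8)) + W(-1*108) = ((-20 - 29)/(4 - 171) + (-66 - 89)*(-8)) + 1 = (-49/(-167) - 155*(-8)) + 1 = (-1/167*(-49) + 1240) + 1 = (49/167 + 1240) + 1 = 207129/167 + 1 = 207296/167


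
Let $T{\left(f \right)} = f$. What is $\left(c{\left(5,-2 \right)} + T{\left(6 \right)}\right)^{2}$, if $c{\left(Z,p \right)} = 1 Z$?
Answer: $121$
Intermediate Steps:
$c{\left(Z,p \right)} = Z$
$\left(c{\left(5,-2 \right)} + T{\left(6 \right)}\right)^{2} = \left(5 + 6\right)^{2} = 11^{2} = 121$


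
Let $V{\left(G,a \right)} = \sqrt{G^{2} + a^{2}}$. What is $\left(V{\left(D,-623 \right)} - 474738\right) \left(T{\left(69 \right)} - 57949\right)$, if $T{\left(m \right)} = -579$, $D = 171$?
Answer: $27785465664 - 58528 \sqrt{417370} \approx 2.7748 \cdot 10^{10}$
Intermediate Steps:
$\left(V{\left(D,-623 \right)} - 474738\right) \left(T{\left(69 \right)} - 57949\right) = \left(\sqrt{171^{2} + \left(-623\right)^{2}} - 474738\right) \left(-579 - 57949\right) = \left(\sqrt{29241 + 388129} - 474738\right) \left(-58528\right) = \left(\sqrt{417370} - 474738\right) \left(-58528\right) = \left(-474738 + \sqrt{417370}\right) \left(-58528\right) = 27785465664 - 58528 \sqrt{417370}$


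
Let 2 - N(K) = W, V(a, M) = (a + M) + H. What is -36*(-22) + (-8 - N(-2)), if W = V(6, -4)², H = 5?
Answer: 831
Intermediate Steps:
V(a, M) = 5 + M + a (V(a, M) = (a + M) + 5 = (M + a) + 5 = 5 + M + a)
W = 49 (W = (5 - 4 + 6)² = 7² = 49)
N(K) = -47 (N(K) = 2 - 1*49 = 2 - 49 = -47)
-36*(-22) + (-8 - N(-2)) = -36*(-22) + (-8 - 1*(-47)) = 792 + (-8 + 47) = 792 + 39 = 831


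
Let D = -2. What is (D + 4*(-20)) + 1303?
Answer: 1221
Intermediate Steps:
(D + 4*(-20)) + 1303 = (-2 + 4*(-20)) + 1303 = (-2 - 80) + 1303 = -82 + 1303 = 1221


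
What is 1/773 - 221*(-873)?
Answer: 149137210/773 ≈ 1.9293e+5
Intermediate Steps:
1/773 - 221*(-873) = 1/773 + 192933 = 149137210/773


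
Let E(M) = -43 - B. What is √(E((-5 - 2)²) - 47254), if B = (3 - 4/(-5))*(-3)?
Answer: 2*I*√295535/5 ≈ 217.45*I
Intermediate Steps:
B = -57/5 (B = (3 - 4*(-⅕))*(-3) = (3 + ⅘)*(-3) = (19/5)*(-3) = -57/5 ≈ -11.400)
E(M) = -158/5 (E(M) = -43 - 1*(-57/5) = -43 + 57/5 = -158/5)
√(E((-5 - 2)²) - 47254) = √(-158/5 - 47254) = √(-236428/5) = 2*I*√295535/5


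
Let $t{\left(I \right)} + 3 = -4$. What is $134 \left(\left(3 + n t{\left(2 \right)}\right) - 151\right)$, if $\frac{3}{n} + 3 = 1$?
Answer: $-18425$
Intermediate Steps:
$n = - \frac{3}{2}$ ($n = \frac{3}{-3 + 1} = \frac{3}{-2} = 3 \left(- \frac{1}{2}\right) = - \frac{3}{2} \approx -1.5$)
$t{\left(I \right)} = -7$ ($t{\left(I \right)} = -3 - 4 = -7$)
$134 \left(\left(3 + n t{\left(2 \right)}\right) - 151\right) = 134 \left(\left(3 - - \frac{21}{2}\right) - 151\right) = 134 \left(\left(3 + \frac{21}{2}\right) - 151\right) = 134 \left(\frac{27}{2} - 151\right) = 134 \left(- \frac{275}{2}\right) = -18425$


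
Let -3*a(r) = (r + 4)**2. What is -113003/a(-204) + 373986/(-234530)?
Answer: 6454834077/938120000 ≈ 6.8806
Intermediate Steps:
a(r) = -(4 + r)**2/3 (a(r) = -(r + 4)**2/3 = -(4 + r)**2/3)
-113003/a(-204) + 373986/(-234530) = -113003*(-3/(4 - 204)**2) + 373986/(-234530) = -113003/((-1/3*(-200)**2)) + 373986*(-1/234530) = -113003/((-1/3*40000)) - 186993/117265 = -113003/(-40000/3) - 186993/117265 = -113003*(-3/40000) - 186993/117265 = 339009/40000 - 186993/117265 = 6454834077/938120000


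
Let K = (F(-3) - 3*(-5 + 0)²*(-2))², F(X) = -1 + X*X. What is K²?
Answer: 623201296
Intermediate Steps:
F(X) = -1 + X²
K = 24964 (K = ((-1 + (-3)²) - 3*(-5 + 0)²*(-2))² = ((-1 + 9) - 3*(-5)²*(-2))² = (8 - 3*25*(-2))² = (8 - 75*(-2))² = (8 + 150)² = 158² = 24964)
K² = 24964² = 623201296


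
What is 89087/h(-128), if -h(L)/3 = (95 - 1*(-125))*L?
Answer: 89087/84480 ≈ 1.0545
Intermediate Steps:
h(L) = -660*L (h(L) = -3*(95 - 1*(-125))*L = -3*(95 + 125)*L = -660*L)
89087/h(-128) = 89087/((-660*(-128))) = 89087/84480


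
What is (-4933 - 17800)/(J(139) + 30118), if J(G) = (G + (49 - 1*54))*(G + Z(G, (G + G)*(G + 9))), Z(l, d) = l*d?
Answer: -22733/766396888 ≈ -2.9662e-5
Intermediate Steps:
Z(l, d) = d*l
J(G) = (-5 + G)*(G + 2*G**2*(9 + G)) (J(G) = (G + (49 - 1*54))*(G + ((G + G)*(G + 9))*G) = (G + (49 - 54))*(G + ((2*G)*(9 + G))*G) = (G - 5)*(G + (2*G*(9 + G))*G) = (-5 + G)*(G + 2*G**2*(9 + G)))
(-4933 - 17800)/(J(139) + 30118) = (-4933 - 17800)/(139*(-5 - 89*139 + 2*139**3 + 8*139**2) + 30118) = -22733/(139*(-5 - 12371 + 2*2685619 + 8*19321) + 30118) = -22733/(139*(-5 - 12371 + 5371238 + 154568) + 30118) = -22733/(139*5513430 + 30118) = -22733/(766366770 + 30118) = -22733/766396888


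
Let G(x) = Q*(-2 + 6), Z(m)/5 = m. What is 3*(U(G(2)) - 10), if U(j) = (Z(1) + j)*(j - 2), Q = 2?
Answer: 204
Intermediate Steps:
Z(m) = 5*m
G(x) = 8 (G(x) = 2*(-2 + 6) = 2*4 = 8)
U(j) = (-2 + j)*(5 + j) (U(j) = (5*1 + j)*(j - 2) = (5 + j)*(-2 + j) = (-2 + j)*(5 + j))
3*(U(G(2)) - 10) = 3*((-10 + 8² + 3*8) - 10) = 3*((-10 + 64 + 24) - 10) = 3*(78 - 10) = 3*68 = 204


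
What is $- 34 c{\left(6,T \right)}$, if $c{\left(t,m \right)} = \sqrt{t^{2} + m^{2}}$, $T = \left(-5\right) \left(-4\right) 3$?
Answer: $- 204 \sqrt{101} \approx -2050.2$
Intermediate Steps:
$T = 60$ ($T = 20 \cdot 3 = 60$)
$c{\left(t,m \right)} = \sqrt{m^{2} + t^{2}}$
$- 34 c{\left(6,T \right)} = - 34 \sqrt{60^{2} + 6^{2}} = - 34 \sqrt{3600 + 36} = - 34 \sqrt{3636} = - 34 \cdot 6 \sqrt{101} = - 204 \sqrt{101}$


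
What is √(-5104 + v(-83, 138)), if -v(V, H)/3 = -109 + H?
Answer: I*√5191 ≈ 72.049*I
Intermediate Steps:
v(V, H) = 327 - 3*H (v(V, H) = -3*(-109 + H) = 327 - 3*H)
√(-5104 + v(-83, 138)) = √(-5104 + (327 - 3*138)) = √(-5104 + (327 - 414)) = √(-5104 - 87) = √(-5191) = I*√5191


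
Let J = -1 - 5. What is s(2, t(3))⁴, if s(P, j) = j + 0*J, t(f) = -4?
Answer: 256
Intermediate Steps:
J = -6
s(P, j) = j (s(P, j) = j + 0*(-6) = j + 0 = j)
s(2, t(3))⁴ = (-4)⁴ = 256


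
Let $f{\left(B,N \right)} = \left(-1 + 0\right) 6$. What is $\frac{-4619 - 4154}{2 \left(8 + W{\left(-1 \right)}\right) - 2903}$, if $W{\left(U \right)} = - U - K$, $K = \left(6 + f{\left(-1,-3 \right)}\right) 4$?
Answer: $\frac{8773}{2885} \approx 3.0409$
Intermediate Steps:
$f{\left(B,N \right)} = -6$ ($f{\left(B,N \right)} = \left(-1\right) 6 = -6$)
$K = 0$ ($K = \left(6 - 6\right) 4 = 0 \cdot 4 = 0$)
$W{\left(U \right)} = - U$ ($W{\left(U \right)} = - U - 0 = - U + 0 = - U$)
$\frac{-4619 - 4154}{2 \left(8 + W{\left(-1 \right)}\right) - 2903} = \frac{-4619 - 4154}{2 \left(8 - -1\right) - 2903} = - \frac{8773}{2 \left(8 + 1\right) - 2903} = - \frac{8773}{2 \cdot 9 - 2903} = - \frac{8773}{18 - 2903} = - \frac{8773}{-2885} = \left(-8773\right) \left(- \frac{1}{2885}\right) = \frac{8773}{2885}$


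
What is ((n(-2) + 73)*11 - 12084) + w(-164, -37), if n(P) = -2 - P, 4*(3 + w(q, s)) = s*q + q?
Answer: -9808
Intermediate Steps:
w(q, s) = -3 + q/4 + q*s/4 (w(q, s) = -3 + (s*q + q)/4 = -3 + (q*s + q)/4 = -3 + (q + q*s)/4 = -3 + (q/4 + q*s/4) = -3 + q/4 + q*s/4)
((n(-2) + 73)*11 - 12084) + w(-164, -37) = (((-2 - 1*(-2)) + 73)*11 - 12084) + (-3 + (¼)*(-164) + (¼)*(-164)*(-37)) = (((-2 + 2) + 73)*11 - 12084) + (-3 - 41 + 1517) = ((0 + 73)*11 - 12084) + 1473 = (73*11 - 12084) + 1473 = (803 - 12084) + 1473 = -11281 + 1473 = -9808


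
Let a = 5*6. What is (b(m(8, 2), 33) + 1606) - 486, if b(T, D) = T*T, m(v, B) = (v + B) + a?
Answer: 2720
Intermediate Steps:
a = 30
m(v, B) = 30 + B + v (m(v, B) = (v + B) + 30 = (B + v) + 30 = 30 + B + v)
b(T, D) = T²
(b(m(8, 2), 33) + 1606) - 486 = ((30 + 2 + 8)² + 1606) - 486 = (40² + 1606) - 486 = (1600 + 1606) - 486 = 3206 - 486 = 2720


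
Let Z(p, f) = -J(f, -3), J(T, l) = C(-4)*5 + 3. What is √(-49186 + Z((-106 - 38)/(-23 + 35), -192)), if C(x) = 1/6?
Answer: I*√1770834/6 ≈ 221.79*I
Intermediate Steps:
C(x) = ⅙
J(T, l) = 23/6 (J(T, l) = (⅙)*5 + 3 = ⅚ + 3 = 23/6)
Z(p, f) = -23/6 (Z(p, f) = -1*23/6 = -23/6)
√(-49186 + Z((-106 - 38)/(-23 + 35), -192)) = √(-49186 - 23/6) = √(-295139/6) = I*√1770834/6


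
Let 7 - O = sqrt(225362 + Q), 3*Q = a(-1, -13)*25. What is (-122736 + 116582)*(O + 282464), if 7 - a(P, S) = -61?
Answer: -1738326534 + 6154*sqrt(2033358)/3 ≈ -1.7354e+9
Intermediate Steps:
a(P, S) = 68 (a(P, S) = 7 - 1*(-61) = 7 + 61 = 68)
Q = 1700/3 (Q = (68*25)/3 = (1/3)*1700 = 1700/3 ≈ 566.67)
O = 7 - sqrt(2033358)/3 (O = 7 - sqrt(225362 + 1700/3) = 7 - sqrt(677786/3) = 7 - sqrt(2033358)/3 ≈ -468.32)
(-122736 + 116582)*(O + 282464) = (-122736 + 116582)*((7 - sqrt(2033358)/3) + 282464) = -6154*(282471 - sqrt(2033358)/3) = -1738326534 + 6154*sqrt(2033358)/3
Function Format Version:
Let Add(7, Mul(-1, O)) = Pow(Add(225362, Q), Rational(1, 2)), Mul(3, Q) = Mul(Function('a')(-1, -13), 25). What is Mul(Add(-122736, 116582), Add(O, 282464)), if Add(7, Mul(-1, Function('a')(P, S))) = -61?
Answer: Add(-1738326534, Mul(Rational(6154, 3), Pow(2033358, Rational(1, 2)))) ≈ -1.7354e+9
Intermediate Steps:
Function('a')(P, S) = 68 (Function('a')(P, S) = Add(7, Mul(-1, -61)) = Add(7, 61) = 68)
Q = Rational(1700, 3) (Q = Mul(Rational(1, 3), Mul(68, 25)) = Mul(Rational(1, 3), 1700) = Rational(1700, 3) ≈ 566.67)
O = Add(7, Mul(Rational(-1, 3), Pow(2033358, Rational(1, 2)))) (O = Add(7, Mul(-1, Pow(Add(225362, Rational(1700, 3)), Rational(1, 2)))) = Add(7, Mul(-1, Pow(Rational(677786, 3), Rational(1, 2)))) = Add(7, Mul(-1, Mul(Rational(1, 3), Pow(2033358, Rational(1, 2))))) = Add(7, Mul(Rational(-1, 3), Pow(2033358, Rational(1, 2)))) ≈ -468.32)
Mul(Add(-122736, 116582), Add(O, 282464)) = Mul(Add(-122736, 116582), Add(Add(7, Mul(Rational(-1, 3), Pow(2033358, Rational(1, 2)))), 282464)) = Mul(-6154, Add(282471, Mul(Rational(-1, 3), Pow(2033358, Rational(1, 2))))) = Add(-1738326534, Mul(Rational(6154, 3), Pow(2033358, Rational(1, 2))))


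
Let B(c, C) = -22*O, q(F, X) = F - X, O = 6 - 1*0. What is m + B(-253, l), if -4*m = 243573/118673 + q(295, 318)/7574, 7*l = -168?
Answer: -476423963879/3595317208 ≈ -132.51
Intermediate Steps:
O = 6 (O = 6 + 0 = 6)
l = -24 (l = (1/7)*(-168) = -24)
B(c, C) = -132 (B(c, C) = -22*6 = -132)
m = -1842092423/3595317208 (m = -(243573/118673 + (295 - 1*318)/7574)/4 = -(243573*(1/118673) + (295 - 318)*(1/7574))/4 = -(243573/118673 - 23*1/7574)/4 = -(243573/118673 - 23/7574)/4 = -1/4*1842092423/898829302 = -1842092423/3595317208 ≈ -0.51236)
m + B(-253, l) = -1842092423/3595317208 - 132 = -476423963879/3595317208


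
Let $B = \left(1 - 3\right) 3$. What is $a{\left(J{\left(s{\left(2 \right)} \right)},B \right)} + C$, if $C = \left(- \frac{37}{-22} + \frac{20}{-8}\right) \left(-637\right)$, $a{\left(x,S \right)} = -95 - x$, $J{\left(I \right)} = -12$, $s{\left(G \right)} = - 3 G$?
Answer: $\frac{4820}{11} \approx 438.18$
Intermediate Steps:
$B = -6$ ($B = \left(-2\right) 3 = -6$)
$C = \frac{5733}{11}$ ($C = \left(\left(-37\right) \left(- \frac{1}{22}\right) + 20 \left(- \frac{1}{8}\right)\right) \left(-637\right) = \left(\frac{37}{22} - \frac{5}{2}\right) \left(-637\right) = \left(- \frac{9}{11}\right) \left(-637\right) = \frac{5733}{11} \approx 521.18$)
$a{\left(J{\left(s{\left(2 \right)} \right)},B \right)} + C = \left(-95 - -12\right) + \frac{5733}{11} = \left(-95 + 12\right) + \frac{5733}{11} = -83 + \frac{5733}{11} = \frac{4820}{11}$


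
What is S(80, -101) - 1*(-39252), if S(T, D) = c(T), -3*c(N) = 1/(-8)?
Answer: 942049/24 ≈ 39252.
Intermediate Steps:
c(N) = 1/24 (c(N) = -⅓/(-8) = -⅓*(-⅛) = 1/24)
S(T, D) = 1/24
S(80, -101) - 1*(-39252) = 1/24 - 1*(-39252) = 1/24 + 39252 = 942049/24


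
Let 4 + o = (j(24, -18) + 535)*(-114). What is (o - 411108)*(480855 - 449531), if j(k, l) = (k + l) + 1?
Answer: -14813119600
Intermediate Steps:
j(k, l) = 1 + k + l
o = -61792 (o = -4 + ((1 + 24 - 18) + 535)*(-114) = -4 + (7 + 535)*(-114) = -4 + 542*(-114) = -4 - 61788 = -61792)
(o - 411108)*(480855 - 449531) = (-61792 - 411108)*(480855 - 449531) = -472900*31324 = -14813119600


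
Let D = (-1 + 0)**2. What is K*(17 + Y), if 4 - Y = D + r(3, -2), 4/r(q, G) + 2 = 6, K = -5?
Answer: -95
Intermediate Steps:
r(q, G) = 1 (r(q, G) = 4/(-2 + 6) = 4/4 = 4*(1/4) = 1)
D = 1 (D = (-1)**2 = 1)
Y = 2 (Y = 4 - (1 + 1) = 4 - 1*2 = 4 - 2 = 2)
K*(17 + Y) = -5*(17 + 2) = -5*19 = -95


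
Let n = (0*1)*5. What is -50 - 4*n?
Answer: -50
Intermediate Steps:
n = 0 (n = 0*5 = 0)
-50 - 4*n = -50 - 4*0 = -50 + 0 = -50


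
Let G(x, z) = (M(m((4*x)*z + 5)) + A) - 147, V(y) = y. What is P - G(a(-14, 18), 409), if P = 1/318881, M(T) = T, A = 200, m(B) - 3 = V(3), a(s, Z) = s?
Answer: -18813978/318881 ≈ -59.000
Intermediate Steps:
m(B) = 6 (m(B) = 3 + 3 = 6)
G(x, z) = 59 (G(x, z) = (6 + 200) - 147 = 206 - 147 = 59)
P = 1/318881 ≈ 3.1360e-6
P - G(a(-14, 18), 409) = 1/318881 - 1*59 = 1/318881 - 59 = -18813978/318881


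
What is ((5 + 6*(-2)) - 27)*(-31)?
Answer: 1054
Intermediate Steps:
((5 + 6*(-2)) - 27)*(-31) = ((5 - 12) - 27)*(-31) = (-7 - 27)*(-31) = -34*(-31) = 1054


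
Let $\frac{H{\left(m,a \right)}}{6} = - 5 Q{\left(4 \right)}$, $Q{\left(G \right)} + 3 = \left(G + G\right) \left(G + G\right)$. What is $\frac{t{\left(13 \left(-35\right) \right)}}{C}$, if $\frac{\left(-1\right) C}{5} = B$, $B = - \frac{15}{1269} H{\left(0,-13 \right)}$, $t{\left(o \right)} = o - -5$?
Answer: $\frac{1269}{305} \approx 4.1607$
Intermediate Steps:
$Q{\left(G \right)} = -3 + 4 G^{2}$ ($Q{\left(G \right)} = -3 + \left(G + G\right) \left(G + G\right) = -3 + 2 G 2 G = -3 + 4 G^{2}$)
$t{\left(o \right)} = 5 + o$ ($t{\left(o \right)} = o + 5 = 5 + o$)
$H{\left(m,a \right)} = -1830$ ($H{\left(m,a \right)} = 6 \left(- 5 \left(-3 + 4 \cdot 4^{2}\right)\right) = 6 \left(- 5 \left(-3 + 4 \cdot 16\right)\right) = 6 \left(- 5 \left(-3 + 64\right)\right) = 6 \left(\left(-5\right) 61\right) = 6 \left(-305\right) = -1830$)
$B = \frac{3050}{141}$ ($B = - \frac{15}{1269} \left(-1830\right) = \left(-15\right) \frac{1}{1269} \left(-1830\right) = \left(- \frac{5}{423}\right) \left(-1830\right) = \frac{3050}{141} \approx 21.631$)
$C = - \frac{15250}{141}$ ($C = \left(-5\right) \frac{3050}{141} = - \frac{15250}{141} \approx -108.16$)
$\frac{t{\left(13 \left(-35\right) \right)}}{C} = \frac{5 + 13 \left(-35\right)}{- \frac{15250}{141}} = \left(5 - 455\right) \left(- \frac{141}{15250}\right) = \left(-450\right) \left(- \frac{141}{15250}\right) = \frac{1269}{305}$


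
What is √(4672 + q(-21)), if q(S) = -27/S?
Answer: √228991/7 ≈ 68.361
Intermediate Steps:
√(4672 + q(-21)) = √(4672 - 27/(-21)) = √(4672 - 27*(-1/21)) = √(4672 + 9/7) = √(32713/7) = √228991/7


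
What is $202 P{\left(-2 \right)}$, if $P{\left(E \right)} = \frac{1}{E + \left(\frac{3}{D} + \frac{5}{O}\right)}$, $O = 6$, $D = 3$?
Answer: $-1212$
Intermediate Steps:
$P{\left(E \right)} = \frac{1}{\frac{11}{6} + E}$ ($P{\left(E \right)} = \frac{1}{E + \left(\frac{3}{3} + \frac{5}{6}\right)} = \frac{1}{E + \left(3 \cdot \frac{1}{3} + 5 \cdot \frac{1}{6}\right)} = \frac{1}{E + \left(1 + \frac{5}{6}\right)} = \frac{1}{E + \frac{11}{6}} = \frac{1}{\frac{11}{6} + E}$)
$202 P{\left(-2 \right)} = 202 \frac{6}{11 + 6 \left(-2\right)} = 202 \frac{6}{11 - 12} = 202 \frac{6}{-1} = 202 \cdot 6 \left(-1\right) = 202 \left(-6\right) = -1212$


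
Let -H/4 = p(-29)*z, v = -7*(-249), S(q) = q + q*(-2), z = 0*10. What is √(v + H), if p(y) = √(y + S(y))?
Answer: √1743 ≈ 41.749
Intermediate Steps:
z = 0
S(q) = -q (S(q) = q - 2*q = -q)
p(y) = 0 (p(y) = √(y - y) = √0 = 0)
v = 1743
H = 0 (H = -0*0 = -4*0 = 0)
√(v + H) = √(1743 + 0) = √1743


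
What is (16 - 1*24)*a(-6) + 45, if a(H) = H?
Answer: 93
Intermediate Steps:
(16 - 1*24)*a(-6) + 45 = (16 - 1*24)*(-6) + 45 = (16 - 24)*(-6) + 45 = -8*(-6) + 45 = 48 + 45 = 93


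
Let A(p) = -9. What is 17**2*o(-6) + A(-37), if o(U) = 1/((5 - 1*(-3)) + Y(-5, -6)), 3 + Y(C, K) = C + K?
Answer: -343/6 ≈ -57.167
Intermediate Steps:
Y(C, K) = -3 + C + K (Y(C, K) = -3 + (C + K) = -3 + C + K)
o(U) = -1/6 (o(U) = 1/((5 - 1*(-3)) + (-3 - 5 - 6)) = 1/((5 + 3) - 14) = 1/(8 - 14) = 1/(-6) = -1/6)
17**2*o(-6) + A(-37) = 17**2*(-1/6) - 9 = 289*(-1/6) - 9 = -289/6 - 9 = -343/6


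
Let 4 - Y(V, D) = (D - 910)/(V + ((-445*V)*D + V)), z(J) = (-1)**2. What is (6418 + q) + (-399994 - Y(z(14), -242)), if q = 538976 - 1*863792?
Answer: -19341375796/26923 ≈ -7.1840e+5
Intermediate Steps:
q = -324816 (q = 538976 - 863792 = -324816)
z(J) = 1
Y(V, D) = 4 - (-910 + D)/(2*V - 445*D*V) (Y(V, D) = 4 - (D - 910)/(V + ((-445*V)*D + V)) = 4 - (-910 + D)/(V + (-445*D*V + V)) = 4 - (-910 + D)/(V + (V - 445*D*V)) = 4 - (-910 + D)/(2*V - 445*D*V))
(6418 + q) + (-399994 - Y(z(14), -242)) = (6418 - 324816) + (-399994 - (-910 - 242 - 8*1 + 1780*(-242)*1)/(1*(-2 + 445*(-242)))) = -318398 + (-399994 - (-910 - 242 - 8 - 430760)/(-2 - 107690)) = -318398 + (-399994 - (-431920)/(-107692)) = -318398 + (-399994 - (-1)*(-431920)/107692) = -318398 + (-399994 - 1*107980/26923) = -318398 + (-399994 - 107980/26923) = -318398 - 10769146442/26923 = -19341375796/26923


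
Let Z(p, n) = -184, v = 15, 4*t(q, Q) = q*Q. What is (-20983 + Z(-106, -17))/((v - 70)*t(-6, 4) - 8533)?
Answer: 21167/8203 ≈ 2.5804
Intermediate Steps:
t(q, Q) = Q*q/4 (t(q, Q) = (q*Q)/4 = (Q*q)/4 = Q*q/4)
(-20983 + Z(-106, -17))/((v - 70)*t(-6, 4) - 8533) = (-20983 - 184)/((15 - 70)*((1/4)*4*(-6)) - 8533) = -21167/(-55*(-6) - 8533) = -21167/(330 - 8533) = -21167/(-8203) = -21167*(-1/8203) = 21167/8203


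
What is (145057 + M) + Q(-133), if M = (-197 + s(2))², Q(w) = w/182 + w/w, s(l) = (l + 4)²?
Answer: 4445435/26 ≈ 1.7098e+5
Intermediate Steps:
s(l) = (4 + l)²
Q(w) = 1 + w/182 (Q(w) = w*(1/182) + 1 = w/182 + 1 = 1 + w/182)
M = 25921 (M = (-197 + (4 + 2)²)² = (-197 + 6²)² = (-197 + 36)² = (-161)² = 25921)
(145057 + M) + Q(-133) = (145057 + 25921) + (1 + (1/182)*(-133)) = 170978 + (1 - 19/26) = 170978 + 7/26 = 4445435/26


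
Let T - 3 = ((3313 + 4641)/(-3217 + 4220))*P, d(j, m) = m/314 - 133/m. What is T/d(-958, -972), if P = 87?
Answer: -106060848228/452865533 ≈ -234.20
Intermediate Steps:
d(j, m) = -133/m + m/314 (d(j, m) = m*(1/314) - 133/m = m/314 - 133/m = -133/m + m/314)
T = 695007/1003 (T = 3 + ((3313 + 4641)/(-3217 + 4220))*87 = 3 + (7954/1003)*87 = 3 + 691998/1003 = 695007/1003 ≈ 692.93)
T/d(-958, -972) = 695007/(1003*(-133/(-972) + (1/314)*(-972))) = 695007/(1003*(-133*(-1/972) - 486/157)) = 695007/(1003*(133/972 - 486/157)) = 695007/(1003*(-451511/152604)) = (695007/1003)*(-152604/451511) = -106060848228/452865533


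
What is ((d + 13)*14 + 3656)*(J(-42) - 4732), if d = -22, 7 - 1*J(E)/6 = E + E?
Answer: -14776580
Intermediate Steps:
J(E) = 42 - 12*E (J(E) = 42 - 6*(E + E) = 42 - 12*E)
((d + 13)*14 + 3656)*(J(-42) - 4732) = ((-22 + 13)*14 + 3656)*((42 - 12*(-42)) - 4732) = (-9*14 + 3656)*((42 + 504) - 4732) = (-126 + 3656)*(546 - 4732) = 3530*(-4186) = -14776580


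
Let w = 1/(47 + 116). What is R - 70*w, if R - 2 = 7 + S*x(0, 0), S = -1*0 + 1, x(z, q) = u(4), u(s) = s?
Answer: 2049/163 ≈ 12.571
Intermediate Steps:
x(z, q) = 4
S = 1 (S = 0 + 1 = 1)
w = 1/163 ≈ 0.0061350
R = 13 (R = 2 + (7 + 1*4) = 2 + (7 + 4) = 2 + 11 = 13)
R - 70*w = 13 - 70*1/163 = 13 - 70/163 = 2049/163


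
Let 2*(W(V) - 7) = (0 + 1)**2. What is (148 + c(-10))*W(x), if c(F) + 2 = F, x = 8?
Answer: 1020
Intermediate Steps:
c(F) = -2 + F
W(V) = 15/2 (W(V) = 7 + (0 + 1)**2/2 = 7 + (1/2)*1**2 = 7 + (1/2)*1 = 7 + 1/2 = 15/2)
(148 + c(-10))*W(x) = (148 + (-2 - 10))*(15/2) = (148 - 12)*(15/2) = 136*(15/2) = 1020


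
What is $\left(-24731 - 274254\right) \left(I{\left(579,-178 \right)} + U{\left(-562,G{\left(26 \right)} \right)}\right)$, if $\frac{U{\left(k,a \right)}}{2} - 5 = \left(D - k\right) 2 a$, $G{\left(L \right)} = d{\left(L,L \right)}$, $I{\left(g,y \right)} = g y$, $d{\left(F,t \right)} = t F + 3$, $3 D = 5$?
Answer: $- \frac{1280732146000}{3} \approx -4.2691 \cdot 10^{11}$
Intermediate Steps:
$D = \frac{5}{3}$ ($D = \frac{1}{3} \cdot 5 = \frac{5}{3} \approx 1.6667$)
$d{\left(F,t \right)} = 3 + F t$ ($d{\left(F,t \right)} = F t + 3 = 3 + F t$)
$G{\left(L \right)} = 3 + L^{2}$ ($G{\left(L \right)} = 3 + L L = 3 + L^{2}$)
$U{\left(k,a \right)} = 10 + 2 a \left(\frac{10}{3} - 2 k\right)$ ($U{\left(k,a \right)} = 10 + 2 \left(\frac{5}{3} - k\right) 2 a = 10 + 2 \left(\frac{10}{3} - 2 k\right) a = 10 + 2 a \left(\frac{10}{3} - 2 k\right)$)
$\left(-24731 - 274254\right) \left(I{\left(579,-178 \right)} + U{\left(-562,G{\left(26 \right)} \right)}\right) = \left(-24731 - 274254\right) \left(579 \left(-178\right) + \left(10 + \frac{20 \left(3 + 26^{2}\right)}{3} - 4 \left(3 + 26^{2}\right) \left(-562\right)\right)\right) = - 298985 \left(-103062 + \left(10 + \frac{20 \left(3 + 676\right)}{3} - 4 \left(3 + 676\right) \left(-562\right)\right)\right) = - 298985 \left(-103062 + \left(10 + \frac{20}{3} \cdot 679 - 2716 \left(-562\right)\right)\right) = - 298985 \left(-103062 + \left(10 + \frac{13580}{3} + 1526392\right)\right) = - 298985 \left(-103062 + \frac{4592786}{3}\right) = \left(-298985\right) \frac{4283600}{3} = - \frac{1280732146000}{3}$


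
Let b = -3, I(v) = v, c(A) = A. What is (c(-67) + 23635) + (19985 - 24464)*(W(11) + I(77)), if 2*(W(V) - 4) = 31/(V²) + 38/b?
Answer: -75367937/242 ≈ -3.1144e+5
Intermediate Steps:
W(V) = -7/3 + 31/(2*V²) (W(V) = 4 + (31/(V²) + 38/(-3))/2 = 4 + (31/V² + 38*(-⅓))/2 = 4 + (31/V² - 38/3)/2 = 4 + (-38/3 + 31/V²)/2 = 4 + (-19/3 + 31/(2*V²)) = -7/3 + 31/(2*V²))
(c(-67) + 23635) + (19985 - 24464)*(W(11) + I(77)) = (-67 + 23635) + (19985 - 24464)*((-7/3 + (31/2)/11²) + 77) = 23568 - 4479*((-7/3 + (31/2)*(1/121)) + 77) = 23568 - 4479*((-7/3 + 31/242) + 77) = 23568 - 4479*(-1601/726 + 77) = 23568 - 4479*54301/726 = 23568 - 81071393/242 = -75367937/242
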